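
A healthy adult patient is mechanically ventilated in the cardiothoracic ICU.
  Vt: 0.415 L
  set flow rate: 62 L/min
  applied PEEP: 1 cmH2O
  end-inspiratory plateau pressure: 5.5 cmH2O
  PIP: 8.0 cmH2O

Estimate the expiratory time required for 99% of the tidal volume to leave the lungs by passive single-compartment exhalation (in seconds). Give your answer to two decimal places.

1.03

Flow: 62 L/min ÷ 60 = 1.0333 L/s.
R = (PIP − Pplat)/V̇ = (8.0 − 5.5) / 1.0333 = 2.5/1.0333 = 2.419 cmH2O·s/L.
C = Vt/(Pplat − PEEP) = 415.0 / (5.5 − 1) = 415.0/4.5 = 92.222 mL/cmH2O.
τ = R × C = 2.419 × 0.09222 L/cmH2O = 0.2231 s.
t = −τ·ln(1 − 0.99) = −0.2231·ln(0.01) = 1.027 s.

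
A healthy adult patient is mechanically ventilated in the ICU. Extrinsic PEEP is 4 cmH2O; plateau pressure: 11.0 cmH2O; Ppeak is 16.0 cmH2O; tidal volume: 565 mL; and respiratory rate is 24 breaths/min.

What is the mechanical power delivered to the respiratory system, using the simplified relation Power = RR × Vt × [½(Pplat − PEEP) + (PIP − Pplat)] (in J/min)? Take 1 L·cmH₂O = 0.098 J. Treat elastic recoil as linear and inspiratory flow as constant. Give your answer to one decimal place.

11.3

Per-breath work = Vt × [½(Pplat−PEEP) + (PIP−Pplat)] = 0.565 × [0.5×7.0 + 5.0] = 0.565 × 8.5 = 4.803 L·cmH2O.
Power = 24 × 4.803 = 115.27 L·cmH2O/min.
× 0.098 J/(L·cmH2O) → 11.296 J/min.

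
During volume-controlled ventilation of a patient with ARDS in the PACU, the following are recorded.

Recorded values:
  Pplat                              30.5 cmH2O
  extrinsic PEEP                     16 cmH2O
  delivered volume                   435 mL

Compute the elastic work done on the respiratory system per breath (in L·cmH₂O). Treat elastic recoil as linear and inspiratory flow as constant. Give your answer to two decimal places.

Elastic work ≈ ½ × (Pplat − PEEP) × Vt = 0.5 × (30.5 − 16) × 0.435 L = 0.5 × 14.5 × 0.435 = 3.154 L·cmH2O.

3.15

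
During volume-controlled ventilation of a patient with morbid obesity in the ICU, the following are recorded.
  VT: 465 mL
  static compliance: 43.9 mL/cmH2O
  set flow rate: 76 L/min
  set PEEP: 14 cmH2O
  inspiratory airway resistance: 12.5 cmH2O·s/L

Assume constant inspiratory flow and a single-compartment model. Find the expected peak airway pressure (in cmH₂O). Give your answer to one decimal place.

40.4

Flow: 76 L/min ÷ 60 = 1.2667 L/s.
Equation of motion (constant flow): PIP = Vt/C + R·V̇ + PEEP.
PIP = 465/43.9 + 12.5×1.2667 + 14 = 10.592 + 15.834 + 14 = 40.426 cmH2O.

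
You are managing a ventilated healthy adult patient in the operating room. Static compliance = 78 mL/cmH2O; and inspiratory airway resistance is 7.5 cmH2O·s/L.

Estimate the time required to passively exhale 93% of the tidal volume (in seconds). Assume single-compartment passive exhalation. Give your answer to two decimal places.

1.56

τ = R × C = 7.5 × 78 mL/cmH2O = 7.5 × 0.078 L/cmH2O = 0.585 s.
Exhaled fraction f = 1 − e^(−t/τ) → t = −τ·ln(1 − f) = −0.585·ln(0.07) = 1.556 s.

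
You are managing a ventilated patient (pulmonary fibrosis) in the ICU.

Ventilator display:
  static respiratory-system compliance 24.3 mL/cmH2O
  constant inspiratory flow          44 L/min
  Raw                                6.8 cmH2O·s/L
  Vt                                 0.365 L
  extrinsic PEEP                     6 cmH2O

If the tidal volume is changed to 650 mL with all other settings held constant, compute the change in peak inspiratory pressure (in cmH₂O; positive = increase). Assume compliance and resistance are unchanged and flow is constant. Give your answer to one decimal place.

11.7

PIP = Vt/C + R·V̇ + PEEP (constant-flow equation of motion).
Only the elastic term changes: ΔPIP = ΔVt / C = (650 − 365) / 24.3 = 11.728 cmH2O.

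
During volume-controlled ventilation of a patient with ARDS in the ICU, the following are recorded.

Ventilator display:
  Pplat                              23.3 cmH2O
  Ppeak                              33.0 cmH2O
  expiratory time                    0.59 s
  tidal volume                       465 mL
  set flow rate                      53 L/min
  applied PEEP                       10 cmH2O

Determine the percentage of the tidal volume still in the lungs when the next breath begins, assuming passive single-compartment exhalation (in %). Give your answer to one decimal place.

21.5

Flow: 53 L/min ÷ 60 = 0.8833 L/s.
R = (PIP − Pplat)/V̇ = (33.0 − 23.3) / 0.8833 = 9.7/0.8833 = 10.982 cmH2O·s/L.
C = Vt/(Pplat − PEEP) = 465.0 / (23.3 − 10) = 465.0/13.3 = 34.962 mL/cmH2O.
τ = R × C = 10.982 × 0.03496 L/cmH2O = 0.3839 s.
Fraction remaining at end-expiration = e^(−Te/τ) = e^(−0.59/0.3839) = 0.2151 → 21.51%.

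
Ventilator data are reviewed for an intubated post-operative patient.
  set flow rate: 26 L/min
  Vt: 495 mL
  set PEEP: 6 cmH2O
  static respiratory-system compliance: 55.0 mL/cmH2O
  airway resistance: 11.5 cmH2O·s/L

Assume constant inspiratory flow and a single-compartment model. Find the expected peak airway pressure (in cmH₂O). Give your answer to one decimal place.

20.0

Flow: 26 L/min ÷ 60 = 0.4333 L/s.
Equation of motion (constant flow): PIP = Vt/C + R·V̇ + PEEP.
PIP = 495/55.0 + 11.5×0.4333 + 6 = 9.0 + 4.983 + 6 = 19.983 cmH2O.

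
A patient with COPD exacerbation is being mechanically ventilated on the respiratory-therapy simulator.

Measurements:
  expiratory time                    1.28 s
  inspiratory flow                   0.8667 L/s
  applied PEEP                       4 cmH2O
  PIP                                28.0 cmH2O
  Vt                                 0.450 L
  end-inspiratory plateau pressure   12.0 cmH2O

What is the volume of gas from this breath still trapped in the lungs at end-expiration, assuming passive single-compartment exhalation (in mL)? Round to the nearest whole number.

131

R = (PIP − Pplat)/V̇ = (28.0 − 12.0) / 0.8667 = 16.0/0.8667 = 18.461 cmH2O·s/L.
C = Vt/(Pplat − PEEP) = 450.0 / (12.0 − 4) = 450.0/8.0 = 56.25 mL/cmH2O.
τ = R × C = 18.461 × 0.05625 L/cmH2O = 1.038 s.
Fraction remaining = e^(−Te/τ) = e^(−1.28/1.038) = 0.2914.
Trapped volume = 450.0 × 0.2914 = 131.13 mL.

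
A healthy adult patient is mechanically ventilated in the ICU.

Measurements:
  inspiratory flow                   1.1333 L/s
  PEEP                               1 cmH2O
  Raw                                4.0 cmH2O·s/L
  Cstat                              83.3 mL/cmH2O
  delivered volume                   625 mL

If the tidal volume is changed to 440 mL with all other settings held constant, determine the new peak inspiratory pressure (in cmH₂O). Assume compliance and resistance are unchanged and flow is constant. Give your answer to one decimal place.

10.8

PIP = Vt/C + R·V̇ + PEEP (constant-flow equation of motion).
Only the elastic term changes: ΔPIP = ΔVt / C = (440 − 625) / 83.3 = -2.221 cmH2O.
Original PIP = 625/83.3 + 4.0×1.1333 + 1 = 13.036 cmH2O; new PIP = 13.036 + (-2.221) = 10.815 cmH2O.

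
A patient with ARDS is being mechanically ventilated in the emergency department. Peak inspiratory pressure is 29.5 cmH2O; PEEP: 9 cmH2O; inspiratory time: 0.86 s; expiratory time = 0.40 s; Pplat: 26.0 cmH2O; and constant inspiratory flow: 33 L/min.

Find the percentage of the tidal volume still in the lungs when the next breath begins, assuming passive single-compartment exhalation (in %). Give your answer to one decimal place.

Flow: 33 L/min ÷ 60 = 0.55 L/s.
Vt = flow × Ti = 0.55 L/s × 0.86 s × 1000 mL/L = 473.0 mL.
R = (PIP − Pplat)/V̇ = (29.5 − 26.0) / 0.55 = 3.5/0.55 = 6.364 cmH2O·s/L.
C = Vt/(Pplat − PEEP) = 473.0 / (26.0 − 9) = 473.0/17.0 = 27.824 mL/cmH2O.
τ = R × C = 6.364 × 0.02782 L/cmH2O = 0.177 s.
Fraction remaining at end-expiration = e^(−Te/τ) = e^(−0.40/0.177) = 0.1044 → 10.44%.

10.4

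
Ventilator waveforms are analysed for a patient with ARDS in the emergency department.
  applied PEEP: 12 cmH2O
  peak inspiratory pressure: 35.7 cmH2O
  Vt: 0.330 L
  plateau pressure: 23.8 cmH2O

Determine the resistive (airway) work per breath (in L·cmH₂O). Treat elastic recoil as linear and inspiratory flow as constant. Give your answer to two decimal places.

With constant inspiratory flow the resistive pressure is constant at PIP − Pplat = 35.7 − 23.8 = 11.9 cmH2O, so resistive work = 11.9 × 0.330 = 3.927 L·cmH2O.

3.93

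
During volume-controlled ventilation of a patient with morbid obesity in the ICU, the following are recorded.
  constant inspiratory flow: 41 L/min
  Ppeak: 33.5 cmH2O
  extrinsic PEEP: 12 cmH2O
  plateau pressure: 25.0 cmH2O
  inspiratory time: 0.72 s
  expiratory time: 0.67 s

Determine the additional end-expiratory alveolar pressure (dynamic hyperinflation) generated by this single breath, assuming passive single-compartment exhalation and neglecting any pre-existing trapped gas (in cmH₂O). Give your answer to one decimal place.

Flow: 41 L/min ÷ 60 = 0.6833 L/s.
Vt = flow × Ti = 0.6833 L/s × 0.72 s × 1000 mL/L = 491.98 mL.
R = (PIP − Pplat)/V̇ = (33.5 − 25.0) / 0.6833 = 8.5/0.6833 = 12.44 cmH2O·s/L.
C = Vt/(Pplat − PEEP) = 491.98 / (25.0 − 12) = 491.98/13.0 = 37.845 mL/cmH2O.
τ = R × C = 12.44 × 0.03785 L/cmH2O = 0.4709 s.
Fraction remaining = e^(−Te/τ) = e^(−0.67/0.4709) = 0.241; trapped volume = 491.98 × 0.241 = 118.57 mL.
Additional alveolar pressure from trapping ≈ V_trapped / C = 118.57 / 37.845 = 3.133 cmH2O.

3.1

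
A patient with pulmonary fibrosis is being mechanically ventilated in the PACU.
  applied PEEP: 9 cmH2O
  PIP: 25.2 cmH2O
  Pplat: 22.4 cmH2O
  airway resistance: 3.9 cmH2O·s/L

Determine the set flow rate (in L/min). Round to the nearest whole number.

43

flow = (PIP − Pplat) / Raw = (25.2 − 22.4) / 3.9 = 0.7179 L/s × 60 = 43.074 L/min.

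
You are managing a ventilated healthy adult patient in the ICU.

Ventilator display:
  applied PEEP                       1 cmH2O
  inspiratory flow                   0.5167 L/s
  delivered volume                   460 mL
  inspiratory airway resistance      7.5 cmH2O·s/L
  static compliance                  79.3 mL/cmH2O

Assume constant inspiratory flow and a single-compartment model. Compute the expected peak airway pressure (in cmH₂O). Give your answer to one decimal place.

Equation of motion (constant flow): PIP = Vt/C + R·V̇ + PEEP.
PIP = 460/79.3 + 7.5×0.5167 + 1 = 5.801 + 3.875 + 1 = 10.676 cmH2O.

10.7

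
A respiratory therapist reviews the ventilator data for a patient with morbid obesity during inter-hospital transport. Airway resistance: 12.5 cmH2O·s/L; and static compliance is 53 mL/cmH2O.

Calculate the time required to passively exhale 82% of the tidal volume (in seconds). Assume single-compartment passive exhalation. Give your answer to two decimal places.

1.14

τ = R × C = 12.5 × 53 mL/cmH2O = 12.5 × 0.053 L/cmH2O = 0.6625 s.
Exhaled fraction f = 1 − e^(−t/τ) → t = −τ·ln(1 − f) = −0.6625·ln(0.18) = 1.136 s.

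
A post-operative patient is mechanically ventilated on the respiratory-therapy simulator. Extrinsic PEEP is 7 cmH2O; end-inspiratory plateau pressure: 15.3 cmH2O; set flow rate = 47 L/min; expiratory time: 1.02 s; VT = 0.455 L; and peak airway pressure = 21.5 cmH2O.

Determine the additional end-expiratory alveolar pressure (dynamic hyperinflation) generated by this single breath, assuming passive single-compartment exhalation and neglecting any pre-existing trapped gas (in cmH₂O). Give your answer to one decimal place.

Flow: 47 L/min ÷ 60 = 0.7833 L/s.
R = (PIP − Pplat)/V̇ = (21.5 − 15.3) / 0.7833 = 6.2/0.7833 = 7.915 cmH2O·s/L.
C = Vt/(Pplat − PEEP) = 455.0 / (15.3 − 7) = 455.0/8.3 = 54.819 mL/cmH2O.
τ = R × C = 7.915 × 0.05482 L/cmH2O = 0.4339 s.
Fraction remaining = e^(−Te/τ) = e^(−1.02/0.4339) = 0.0953; trapped volume = 455.0 × 0.0953 = 43.362 mL.
Additional alveolar pressure from trapping ≈ V_trapped / C = 43.362 / 54.819 = 0.791 cmH2O.

0.8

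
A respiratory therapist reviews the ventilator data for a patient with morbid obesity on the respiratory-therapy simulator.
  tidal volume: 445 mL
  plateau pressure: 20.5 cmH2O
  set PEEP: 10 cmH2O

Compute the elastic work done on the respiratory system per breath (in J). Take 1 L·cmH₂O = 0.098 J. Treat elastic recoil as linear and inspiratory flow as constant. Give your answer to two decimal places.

Elastic work ≈ ½ × (Pplat − PEEP) × Vt = 0.5 × (20.5 − 10) × 0.445 L = 0.5 × 10.5 × 0.445 = 2.336 L·cmH2O.
× 0.098 J/(L·cmH2O) → 0.2289 J.

0.23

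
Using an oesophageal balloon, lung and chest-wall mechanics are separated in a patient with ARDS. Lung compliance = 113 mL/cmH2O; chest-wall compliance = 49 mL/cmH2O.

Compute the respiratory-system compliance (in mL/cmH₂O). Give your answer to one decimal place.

Lung and chest wall are elastances in series: 1/Crs = 1/CL + 1/Ccw.
1/Crs = 1/113 + 1/49 = 0.02926.
Crs = 34.176 mL/cmH2O.

34.2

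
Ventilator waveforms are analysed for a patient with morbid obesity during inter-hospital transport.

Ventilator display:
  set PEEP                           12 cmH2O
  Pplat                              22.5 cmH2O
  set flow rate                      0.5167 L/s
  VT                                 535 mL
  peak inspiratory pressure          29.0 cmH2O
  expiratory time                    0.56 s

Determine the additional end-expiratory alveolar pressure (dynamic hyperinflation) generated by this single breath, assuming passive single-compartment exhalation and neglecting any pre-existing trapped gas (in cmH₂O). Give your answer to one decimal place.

4.4

R = (PIP − Pplat)/V̇ = (29.0 − 22.5) / 0.5167 = 6.5/0.5167 = 12.58 cmH2O·s/L.
C = Vt/(Pplat − PEEP) = 535.0 / (22.5 − 12) = 535.0/10.5 = 50.952 mL/cmH2O.
τ = R × C = 12.58 × 0.05095 L/cmH2O = 0.641 s.
Fraction remaining = e^(−Te/τ) = e^(−0.56/0.641) = 0.4174; trapped volume = 535.0 × 0.4174 = 223.31 mL.
Additional alveolar pressure from trapping ≈ V_trapped / C = 223.31 / 50.952 = 4.383 cmH2O.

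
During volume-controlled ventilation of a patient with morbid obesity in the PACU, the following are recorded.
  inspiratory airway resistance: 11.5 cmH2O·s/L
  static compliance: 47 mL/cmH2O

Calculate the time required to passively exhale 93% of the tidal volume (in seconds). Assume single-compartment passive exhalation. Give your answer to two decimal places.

1.44

τ = R × C = 11.5 × 47 mL/cmH2O = 11.5 × 0.047 L/cmH2O = 0.5405 s.
Exhaled fraction f = 1 − e^(−t/τ) → t = −τ·ln(1 − f) = −0.5405·ln(0.07) = 1.437 s.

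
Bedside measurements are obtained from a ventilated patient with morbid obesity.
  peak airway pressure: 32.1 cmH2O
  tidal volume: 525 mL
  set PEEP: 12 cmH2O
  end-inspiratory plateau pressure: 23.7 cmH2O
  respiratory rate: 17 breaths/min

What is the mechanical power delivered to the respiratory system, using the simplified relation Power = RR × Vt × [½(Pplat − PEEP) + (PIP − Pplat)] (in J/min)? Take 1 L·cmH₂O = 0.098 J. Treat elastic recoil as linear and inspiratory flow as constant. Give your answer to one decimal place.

12.5

Per-breath work = Vt × [½(Pplat−PEEP) + (PIP−Pplat)] = 0.525 × [0.5×11.7 + 8.4] = 0.525 × 14.25 = 7.481 L·cmH2O.
Power = 17 × 7.481 = 127.18 L·cmH2O/min.
× 0.098 J/(L·cmH2O) → 12.464 J/min.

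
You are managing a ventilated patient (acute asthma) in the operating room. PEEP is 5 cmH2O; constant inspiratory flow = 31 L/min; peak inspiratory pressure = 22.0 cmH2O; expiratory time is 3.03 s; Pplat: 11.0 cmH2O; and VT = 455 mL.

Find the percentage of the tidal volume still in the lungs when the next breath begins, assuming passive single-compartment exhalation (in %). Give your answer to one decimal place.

15.3

Flow: 31 L/min ÷ 60 = 0.5167 L/s.
R = (PIP − Pplat)/V̇ = (22.0 − 11.0) / 0.5167 = 11.0/0.5167 = 21.289 cmH2O·s/L.
C = Vt/(Pplat − PEEP) = 455.0 / (11.0 − 5) = 455.0/6.0 = 75.833 mL/cmH2O.
τ = R × C = 21.289 × 0.07583 L/cmH2O = 1.614 s.
Fraction remaining at end-expiration = e^(−Te/τ) = e^(−3.03/1.614) = 0.153 → 15.3%.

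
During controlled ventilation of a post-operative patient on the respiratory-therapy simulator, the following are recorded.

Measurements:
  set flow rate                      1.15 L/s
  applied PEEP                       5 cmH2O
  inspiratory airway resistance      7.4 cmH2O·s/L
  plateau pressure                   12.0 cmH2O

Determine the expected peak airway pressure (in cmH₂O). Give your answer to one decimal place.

20.5

PIP = Pplat + Raw × flow = 12.0 + 7.4 × 1.15 = 12.0 + 8.51 = 20.51 cmH2O.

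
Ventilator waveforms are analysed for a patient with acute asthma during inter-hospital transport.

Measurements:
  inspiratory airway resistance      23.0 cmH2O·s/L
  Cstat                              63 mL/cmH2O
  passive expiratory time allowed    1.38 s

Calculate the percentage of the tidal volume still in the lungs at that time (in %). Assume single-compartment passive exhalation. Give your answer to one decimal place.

38.6

τ = R × C = 23.0 × 63 mL/cmH2O = 23.0 × 0.063 L/cmH2O = 1.449 s.
Passive exhalation: V(t)/V₀ = e^(−t/τ) = e^(−1.38/1.449) = 0.3858.
Fraction remaining = 0.3858 → 38.58%.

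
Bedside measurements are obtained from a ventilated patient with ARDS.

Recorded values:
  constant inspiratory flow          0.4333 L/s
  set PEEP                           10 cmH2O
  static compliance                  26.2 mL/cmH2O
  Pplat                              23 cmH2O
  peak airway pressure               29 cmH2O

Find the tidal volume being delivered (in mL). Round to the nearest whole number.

Vt = Cstat × (Pplat − PEEP) = 26.2 × (23 − 10) = 26.2 × 13.0 = 340.6 mL.

341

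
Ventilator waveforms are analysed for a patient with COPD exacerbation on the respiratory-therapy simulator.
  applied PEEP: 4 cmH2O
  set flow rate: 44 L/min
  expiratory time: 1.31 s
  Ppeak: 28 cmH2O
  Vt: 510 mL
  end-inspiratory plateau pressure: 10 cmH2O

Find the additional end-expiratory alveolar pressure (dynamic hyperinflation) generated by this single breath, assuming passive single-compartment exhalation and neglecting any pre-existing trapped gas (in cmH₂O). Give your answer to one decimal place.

Flow: 44 L/min ÷ 60 = 0.7333 L/s.
R = (PIP − Pplat)/V̇ = (28 − 10) / 0.7333 = 18.0/0.7333 = 24.547 cmH2O·s/L.
C = Vt/(Pplat − PEEP) = 510.0 / (10 − 4) = 510.0/6.0 = 85.0 mL/cmH2O.
τ = R × C = 24.547 × 0.085 L/cmH2O = 2.086 s.
Fraction remaining = e^(−Te/τ) = e^(−1.31/2.086) = 0.5337; trapped volume = 510.0 × 0.5337 = 272.19 mL.
Additional alveolar pressure from trapping ≈ V_trapped / C = 272.19 / 85.0 = 3.202 cmH2O.

3.2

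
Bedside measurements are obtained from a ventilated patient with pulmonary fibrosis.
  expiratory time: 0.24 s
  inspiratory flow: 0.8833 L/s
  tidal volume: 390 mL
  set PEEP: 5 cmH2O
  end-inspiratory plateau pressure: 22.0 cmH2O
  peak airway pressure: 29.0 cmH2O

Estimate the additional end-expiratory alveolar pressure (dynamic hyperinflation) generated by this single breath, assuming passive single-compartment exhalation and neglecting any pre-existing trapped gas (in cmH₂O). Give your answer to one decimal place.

R = (PIP − Pplat)/V̇ = (29.0 − 22.0) / 0.8833 = 7.0/0.8833 = 7.925 cmH2O·s/L.
C = Vt/(Pplat − PEEP) = 390.0 / (22.0 − 5) = 390.0/17.0 = 22.941 mL/cmH2O.
τ = R × C = 7.925 × 0.02294 L/cmH2O = 0.1818 s.
Fraction remaining = e^(−Te/τ) = e^(−0.24/0.1818) = 0.2671; trapped volume = 390.0 × 0.2671 = 104.17 mL.
Additional alveolar pressure from trapping ≈ V_trapped / C = 104.17 / 22.941 = 4.541 cmH2O.

4.5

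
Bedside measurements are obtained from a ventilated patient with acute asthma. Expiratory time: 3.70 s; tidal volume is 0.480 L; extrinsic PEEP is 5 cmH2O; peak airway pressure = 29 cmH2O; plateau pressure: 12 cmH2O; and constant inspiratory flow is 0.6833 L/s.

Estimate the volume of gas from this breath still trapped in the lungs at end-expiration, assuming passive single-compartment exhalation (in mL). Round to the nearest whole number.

55

R = (PIP − Pplat)/V̇ = (29 − 12) / 0.6833 = 17.0/0.6833 = 24.879 cmH2O·s/L.
C = Vt/(Pplat − PEEP) = 480.0 / (12 − 5) = 480.0/7.0 = 68.571 mL/cmH2O.
τ = R × C = 24.879 × 0.06857 L/cmH2O = 1.706 s.
Fraction remaining = e^(−Te/τ) = e^(−3.70/1.706) = 0.1143.
Trapped volume = 480.0 × 0.1143 = 54.864 mL.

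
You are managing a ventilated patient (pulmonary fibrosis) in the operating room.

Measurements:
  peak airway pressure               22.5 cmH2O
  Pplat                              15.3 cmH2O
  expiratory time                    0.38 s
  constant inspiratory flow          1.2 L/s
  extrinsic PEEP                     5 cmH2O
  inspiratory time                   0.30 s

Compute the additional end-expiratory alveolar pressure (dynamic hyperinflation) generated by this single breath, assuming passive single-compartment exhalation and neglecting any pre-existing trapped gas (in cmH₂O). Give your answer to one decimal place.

Vt = flow × Ti = 1.2 L/s × 0.30 s × 1000 mL/L = 360.0 mL.
R = (PIP − Pplat)/V̇ = (22.5 − 15.3) / 1.2 = 7.2/1.2 = 6.0 cmH2O·s/L.
C = Vt/(Pplat − PEEP) = 360.0 / (15.3 − 5) = 360.0/10.3 = 34.951 mL/cmH2O.
τ = R × C = 6.0 × 0.03495 L/cmH2O = 0.2097 s.
Fraction remaining = e^(−Te/τ) = e^(−0.38/0.2097) = 0.1633; trapped volume = 360.0 × 0.1633 = 58.788 mL.
Additional alveolar pressure from trapping ≈ V_trapped / C = 58.788 / 34.951 = 1.682 cmH2O.

1.7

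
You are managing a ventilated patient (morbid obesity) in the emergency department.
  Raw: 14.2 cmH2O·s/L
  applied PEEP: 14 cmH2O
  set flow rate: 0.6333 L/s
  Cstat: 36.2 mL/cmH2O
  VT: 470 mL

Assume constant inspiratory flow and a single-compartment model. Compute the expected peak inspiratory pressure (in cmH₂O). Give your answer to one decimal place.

36.0

Equation of motion (constant flow): PIP = Vt/C + R·V̇ + PEEP.
PIP = 470/36.2 + 14.2×0.6333 + 14 = 12.983 + 8.993 + 14 = 35.976 cmH2O.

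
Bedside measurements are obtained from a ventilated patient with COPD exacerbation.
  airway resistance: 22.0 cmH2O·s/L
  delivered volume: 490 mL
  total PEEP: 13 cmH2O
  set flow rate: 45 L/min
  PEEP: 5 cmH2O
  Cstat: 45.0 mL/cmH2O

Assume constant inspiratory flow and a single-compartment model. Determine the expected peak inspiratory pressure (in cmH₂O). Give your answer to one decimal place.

Flow: 45 L/min ÷ 60 = 0.75 L/s.
Total PEEP = 13 cmH2O (set 5 + intrinsic 8); this is the baseline alveolar pressure.
Equation of motion (constant flow): PIP = Vt/C + R·V̇ + PEEP.
PIP = 490/45.0 + 22.0×0.75 + 13 = 10.889 + 16.5 + 13 = 40.389 cmH2O.

40.4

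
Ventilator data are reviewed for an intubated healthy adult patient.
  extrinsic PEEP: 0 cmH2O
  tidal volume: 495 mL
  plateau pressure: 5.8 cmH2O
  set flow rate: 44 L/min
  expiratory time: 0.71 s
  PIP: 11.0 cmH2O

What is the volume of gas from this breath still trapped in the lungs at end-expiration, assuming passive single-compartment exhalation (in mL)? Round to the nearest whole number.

Flow: 44 L/min ÷ 60 = 0.7333 L/s.
R = (PIP − Pplat)/V̇ = (11.0 − 5.8) / 0.7333 = 5.2/0.7333 = 7.091 cmH2O·s/L.
C = Vt/(Pplat − PEEP) = 495.0 / (5.8 − 0) = 495.0/5.8 = 85.345 mL/cmH2O.
τ = R × C = 7.091 × 0.08535 L/cmH2O = 0.6052 s.
Fraction remaining = e^(−Te/τ) = e^(−0.71/0.6052) = 0.3094.
Trapped volume = 495.0 × 0.3094 = 153.15 mL.

153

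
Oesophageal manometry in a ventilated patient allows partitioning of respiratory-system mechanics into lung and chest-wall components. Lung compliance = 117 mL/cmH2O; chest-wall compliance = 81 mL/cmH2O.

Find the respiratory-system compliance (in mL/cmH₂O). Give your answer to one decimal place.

47.9

Lung and chest wall are elastances in series: 1/Crs = 1/CL + 1/Ccw.
1/Crs = 1/117 + 1/81 = 0.02089.
Crs = 47.87 mL/cmH2O.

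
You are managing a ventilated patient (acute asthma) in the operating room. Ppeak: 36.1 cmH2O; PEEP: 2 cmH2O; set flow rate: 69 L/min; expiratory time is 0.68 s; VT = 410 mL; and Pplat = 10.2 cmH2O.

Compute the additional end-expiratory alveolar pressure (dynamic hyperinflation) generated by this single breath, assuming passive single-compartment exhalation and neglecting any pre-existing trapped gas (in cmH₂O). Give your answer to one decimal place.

4.5

Flow: 69 L/min ÷ 60 = 1.15 L/s.
R = (PIP − Pplat)/V̇ = (36.1 − 10.2) / 1.15 = 25.9/1.15 = 22.522 cmH2O·s/L.
C = Vt/(Pplat − PEEP) = 410.0 / (10.2 − 2) = 410.0/8.2 = 50.0 mL/cmH2O.
τ = R × C = 22.522 × 0.05 L/cmH2O = 1.126 s.
Fraction remaining = e^(−Te/τ) = e^(−0.68/1.126) = 0.5467; trapped volume = 410.0 × 0.5467 = 224.15 mL.
Additional alveolar pressure from trapping ≈ V_trapped / C = 224.15 / 50.0 = 4.483 cmH2O.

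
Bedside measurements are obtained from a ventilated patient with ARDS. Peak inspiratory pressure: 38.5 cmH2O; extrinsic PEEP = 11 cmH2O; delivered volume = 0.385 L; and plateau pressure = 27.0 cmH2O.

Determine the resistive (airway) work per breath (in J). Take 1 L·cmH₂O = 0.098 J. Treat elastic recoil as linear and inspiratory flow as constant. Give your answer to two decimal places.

With constant inspiratory flow the resistive pressure is constant at PIP − Pplat = 38.5 − 27.0 = 11.5 cmH2O, so resistive work = 11.5 × 0.385 = 4.428 L·cmH2O.
× 0.098 J/(L·cmH2O) → 0.4339 J.

0.43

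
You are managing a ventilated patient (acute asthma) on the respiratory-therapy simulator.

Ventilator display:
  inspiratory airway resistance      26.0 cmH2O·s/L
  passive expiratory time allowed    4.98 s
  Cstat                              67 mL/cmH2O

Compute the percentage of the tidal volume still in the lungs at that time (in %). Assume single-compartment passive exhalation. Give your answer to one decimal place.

5.7

τ = R × C = 26.0 × 67 mL/cmH2O = 26.0 × 0.067 L/cmH2O = 1.742 s.
Passive exhalation: V(t)/V₀ = e^(−t/τ) = e^(−4.98/1.742) = 0.05734.
Fraction remaining = 0.05734 → 5.734%.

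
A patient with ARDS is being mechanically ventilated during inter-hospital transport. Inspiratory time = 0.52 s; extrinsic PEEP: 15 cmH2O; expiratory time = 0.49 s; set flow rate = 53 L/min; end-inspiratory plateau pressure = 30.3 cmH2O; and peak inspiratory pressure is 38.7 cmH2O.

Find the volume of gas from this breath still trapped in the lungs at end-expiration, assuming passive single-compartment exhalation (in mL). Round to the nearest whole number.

Flow: 53 L/min ÷ 60 = 0.8833 L/s.
Vt = flow × Ti = 0.8833 L/s × 0.52 s × 1000 mL/L = 459.32 mL.
R = (PIP − Pplat)/V̇ = (38.7 − 30.3) / 0.8833 = 8.4/0.8833 = 9.51 cmH2O·s/L.
C = Vt/(Pplat − PEEP) = 459.32 / (30.3 − 15) = 459.32/15.3 = 30.021 mL/cmH2O.
τ = R × C = 9.51 × 0.03002 L/cmH2O = 0.2855 s.
Fraction remaining = e^(−Te/τ) = e^(−0.49/0.2855) = 0.1797.
Trapped volume = 459.32 × 0.1797 = 82.54 mL.

83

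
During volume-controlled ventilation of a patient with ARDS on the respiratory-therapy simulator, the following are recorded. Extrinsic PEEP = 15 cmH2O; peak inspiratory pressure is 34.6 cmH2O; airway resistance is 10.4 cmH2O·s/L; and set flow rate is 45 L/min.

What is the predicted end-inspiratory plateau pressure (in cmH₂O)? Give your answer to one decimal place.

Flow: 45 L/min ÷ 60 = 0.75 L/s.
Pplat = PIP − Raw × flow = 34.6 − 10.4 × 0.75 = 34.6 − 7.8 = 26.8 cmH2O.

26.8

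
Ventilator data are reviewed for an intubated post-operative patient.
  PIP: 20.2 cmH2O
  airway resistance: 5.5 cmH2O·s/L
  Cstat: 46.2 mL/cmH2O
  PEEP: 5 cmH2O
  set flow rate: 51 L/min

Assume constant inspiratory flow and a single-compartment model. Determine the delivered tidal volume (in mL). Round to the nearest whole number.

Flow: 51 L/min ÷ 60 = 0.85 L/s.
Equation of motion (constant flow): PIP = Vt/C + R·V̇ + PEEP.
Vt/C = PIP − R·V̇ − PEEP = 20.2 − 4.675 − 5 = 10.525 cmH2O.
Vt = C × 10.525 = 46.2 × 10.525 = 486.26 mL.

486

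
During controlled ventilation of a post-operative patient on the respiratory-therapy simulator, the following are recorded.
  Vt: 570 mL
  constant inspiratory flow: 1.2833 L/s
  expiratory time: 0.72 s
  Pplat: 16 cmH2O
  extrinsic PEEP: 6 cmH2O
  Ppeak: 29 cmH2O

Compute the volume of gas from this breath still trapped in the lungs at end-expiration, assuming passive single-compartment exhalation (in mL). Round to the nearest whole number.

164

R = (PIP − Pplat)/V̇ = (29 − 16) / 1.2833 = 13.0/1.2833 = 10.13 cmH2O·s/L.
C = Vt/(Pplat − PEEP) = 570.0 / (16 − 6) = 570.0/10.0 = 57.0 mL/cmH2O.
τ = R × C = 10.13 × 0.057 L/cmH2O = 0.5774 s.
Fraction remaining = e^(−Te/τ) = e^(−0.72/0.5774) = 0.2874.
Trapped volume = 570.0 × 0.2874 = 163.82 mL.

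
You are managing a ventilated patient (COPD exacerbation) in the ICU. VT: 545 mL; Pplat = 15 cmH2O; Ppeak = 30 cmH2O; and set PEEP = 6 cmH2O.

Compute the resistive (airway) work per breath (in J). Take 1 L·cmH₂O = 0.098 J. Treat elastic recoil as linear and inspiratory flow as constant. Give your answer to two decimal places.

0.80

With constant inspiratory flow the resistive pressure is constant at PIP − Pplat = 30 − 15 = 15.0 cmH2O, so resistive work = 15.0 × 0.545 = 8.175 L·cmH2O.
× 0.098 J/(L·cmH2O) → 0.8012 J.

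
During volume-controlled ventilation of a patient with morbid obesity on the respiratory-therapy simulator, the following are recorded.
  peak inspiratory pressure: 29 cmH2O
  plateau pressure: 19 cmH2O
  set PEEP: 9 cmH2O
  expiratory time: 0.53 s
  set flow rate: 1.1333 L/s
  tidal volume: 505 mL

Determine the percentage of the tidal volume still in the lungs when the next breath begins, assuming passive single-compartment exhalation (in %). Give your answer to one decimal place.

30.4

R = (PIP − Pplat)/V̇ = (29 − 19) / 1.1333 = 10.0/1.1333 = 8.824 cmH2O·s/L.
C = Vt/(Pplat − PEEP) = 505.0 / (19 − 9) = 505.0/10.0 = 50.5 mL/cmH2O.
τ = R × C = 8.824 × 0.0505 L/cmH2O = 0.4456 s.
Fraction remaining at end-expiration = e^(−Te/τ) = e^(−0.53/0.4456) = 0.3044 → 30.44%.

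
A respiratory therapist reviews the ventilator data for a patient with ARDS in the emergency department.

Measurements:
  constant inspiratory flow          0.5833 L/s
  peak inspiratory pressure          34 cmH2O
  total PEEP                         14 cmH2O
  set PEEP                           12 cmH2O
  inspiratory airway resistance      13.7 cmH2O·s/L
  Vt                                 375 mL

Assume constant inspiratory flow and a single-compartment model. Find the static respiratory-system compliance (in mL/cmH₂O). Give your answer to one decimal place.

Total PEEP = 14 cmH2O (set 12 + intrinsic 2); this is the baseline alveolar pressure.
Equation of motion (constant flow): PIP = Vt/C + R·V̇ + PEEP.
Vt/C = PIP − R·V̇ − PEEP = 34 − 13.7×0.5833 − 14 = 34 − 7.991 − 14 = 12.009 cmH2O.
C = Vt / 12.009 = 375 / 12.009 = 31.227 mL/cmH2O.

31.2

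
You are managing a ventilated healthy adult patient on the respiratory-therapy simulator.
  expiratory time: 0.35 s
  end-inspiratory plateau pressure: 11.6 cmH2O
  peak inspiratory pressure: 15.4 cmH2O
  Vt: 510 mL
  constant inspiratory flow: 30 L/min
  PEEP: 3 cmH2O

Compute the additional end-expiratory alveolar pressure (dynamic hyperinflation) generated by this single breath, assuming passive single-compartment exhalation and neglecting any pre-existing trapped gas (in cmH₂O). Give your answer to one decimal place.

4.0

Flow: 30 L/min ÷ 60 = 0.5 L/s.
R = (PIP − Pplat)/V̇ = (15.4 − 11.6) / 0.5 = 3.8/0.5 = 7.6 cmH2O·s/L.
C = Vt/(Pplat − PEEP) = 510.0 / (11.6 − 3) = 510.0/8.6 = 59.302 mL/cmH2O.
τ = R × C = 7.6 × 0.0593 L/cmH2O = 0.4507 s.
Fraction remaining = e^(−Te/τ) = e^(−0.35/0.4507) = 0.46; trapped volume = 510.0 × 0.46 = 234.6 mL.
Additional alveolar pressure from trapping ≈ V_trapped / C = 234.6 / 59.302 = 3.956 cmH2O.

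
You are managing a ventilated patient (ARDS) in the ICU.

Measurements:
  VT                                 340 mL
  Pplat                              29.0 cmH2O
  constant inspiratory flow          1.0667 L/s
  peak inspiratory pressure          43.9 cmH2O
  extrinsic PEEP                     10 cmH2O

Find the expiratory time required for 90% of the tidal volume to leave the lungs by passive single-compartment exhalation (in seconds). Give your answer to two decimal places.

R = (PIP − Pplat)/V̇ = (43.9 − 29.0) / 1.0667 = 14.9/1.0667 = 13.968 cmH2O·s/L.
C = Vt/(Pplat − PEEP) = 340.0 / (29.0 − 10) = 340.0/19.0 = 17.895 mL/cmH2O.
τ = R × C = 13.968 × 0.0179 L/cmH2O = 0.25 s.
t = −τ·ln(1 − 0.90) = −0.25·ln(0.1) = 0.5756 s.

0.58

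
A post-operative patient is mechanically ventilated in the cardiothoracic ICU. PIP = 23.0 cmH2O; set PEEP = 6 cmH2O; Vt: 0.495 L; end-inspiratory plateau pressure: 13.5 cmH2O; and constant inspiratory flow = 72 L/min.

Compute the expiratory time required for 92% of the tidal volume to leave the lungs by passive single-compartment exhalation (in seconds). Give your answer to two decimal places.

1.32

Flow: 72 L/min ÷ 60 = 1.2 L/s.
R = (PIP − Pplat)/V̇ = (23.0 − 13.5) / 1.2 = 9.5/1.2 = 7.917 cmH2O·s/L.
C = Vt/(Pplat − PEEP) = 495.0 / (13.5 − 6) = 495.0/7.5 = 66.0 mL/cmH2O.
τ = R × C = 7.917 × 0.066 L/cmH2O = 0.5225 s.
t = −τ·ln(1 − 0.92) = −0.5225·ln(0.08) = 1.32 s.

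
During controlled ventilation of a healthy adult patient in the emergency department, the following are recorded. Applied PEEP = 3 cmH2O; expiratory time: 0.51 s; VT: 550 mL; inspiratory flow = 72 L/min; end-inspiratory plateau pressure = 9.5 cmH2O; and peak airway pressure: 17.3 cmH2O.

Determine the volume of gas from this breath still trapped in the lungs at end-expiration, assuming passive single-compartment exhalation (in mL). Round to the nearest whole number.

218

Flow: 72 L/min ÷ 60 = 1.2 L/s.
R = (PIP − Pplat)/V̇ = (17.3 − 9.5) / 1.2 = 7.8/1.2 = 6.5 cmH2O·s/L.
C = Vt/(Pplat − PEEP) = 550.0 / (9.5 − 3) = 550.0/6.5 = 84.615 mL/cmH2O.
τ = R × C = 6.5 × 0.08462 L/cmH2O = 0.55 s.
Fraction remaining = e^(−Te/τ) = e^(−0.51/0.55) = 0.3956.
Trapped volume = 550.0 × 0.3956 = 217.58 mL.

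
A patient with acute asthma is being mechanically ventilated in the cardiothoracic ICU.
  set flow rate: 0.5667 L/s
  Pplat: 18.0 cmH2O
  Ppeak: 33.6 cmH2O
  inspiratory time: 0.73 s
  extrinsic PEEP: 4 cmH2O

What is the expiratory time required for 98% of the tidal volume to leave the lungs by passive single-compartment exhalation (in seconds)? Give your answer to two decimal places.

3.18

Vt = flow × Ti = 0.5667 L/s × 0.73 s × 1000 mL/L = 413.69 mL.
R = (PIP − Pplat)/V̇ = (33.6 − 18.0) / 0.5667 = 15.6/0.5667 = 27.528 cmH2O·s/L.
C = Vt/(Pplat − PEEP) = 413.69 / (18.0 − 4) = 413.69/14.0 = 29.549 mL/cmH2O.
τ = R × C = 27.528 × 0.02955 L/cmH2O = 0.8135 s.
t = −τ·ln(1 − 0.98) = −0.8135·ln(0.02) = 3.182 s.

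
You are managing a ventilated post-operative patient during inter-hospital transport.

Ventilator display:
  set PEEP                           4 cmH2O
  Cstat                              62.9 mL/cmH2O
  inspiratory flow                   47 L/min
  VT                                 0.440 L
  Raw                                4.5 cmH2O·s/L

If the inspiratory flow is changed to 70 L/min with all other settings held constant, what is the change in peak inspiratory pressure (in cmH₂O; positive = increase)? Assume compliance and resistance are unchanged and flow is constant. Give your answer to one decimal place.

Flow: 47 L/min ÷ 60 = 0.7833 L/s.
New flow: 70 L/min ÷ 60 = 1.1667 L/s.
PIP = Vt/C + R·V̇ + PEEP (constant-flow equation of motion).
Only the resistive term changes: ΔPIP = R × ΔV̇ = 4.5 × (1.1667 − 0.7833) = 4.5 × 0.3834 = 1.725 cmH2O.

1.7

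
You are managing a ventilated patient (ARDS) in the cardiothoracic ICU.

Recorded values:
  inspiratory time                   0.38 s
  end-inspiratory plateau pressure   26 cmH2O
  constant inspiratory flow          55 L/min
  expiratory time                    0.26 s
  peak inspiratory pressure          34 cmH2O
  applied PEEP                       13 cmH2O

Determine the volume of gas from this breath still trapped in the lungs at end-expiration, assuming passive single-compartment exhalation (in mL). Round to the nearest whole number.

Flow: 55 L/min ÷ 60 = 0.9167 L/s.
Vt = flow × Ti = 0.9167 L/s × 0.38 s × 1000 mL/L = 348.35 mL.
R = (PIP − Pplat)/V̇ = (34 − 26) / 0.9167 = 8.0/0.9167 = 8.727 cmH2O·s/L.
C = Vt/(Pplat − PEEP) = 348.35 / (26 − 13) = 348.35/13.0 = 26.796 mL/cmH2O.
τ = R × C = 8.727 × 0.0268 L/cmH2O = 0.2339 s.
Fraction remaining = e^(−Te/τ) = e^(−0.26/0.2339) = 0.329.
Trapped volume = 348.35 × 0.329 = 114.61 mL.

115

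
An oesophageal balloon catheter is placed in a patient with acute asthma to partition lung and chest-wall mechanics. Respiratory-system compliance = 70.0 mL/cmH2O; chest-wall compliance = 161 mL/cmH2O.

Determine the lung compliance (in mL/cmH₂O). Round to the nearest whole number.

124

1/CL = 1/Crs − 1/Ccw.
1/CL = 1/70.0 − 1/161 = 0.008075.
CL = 123.84 mL/cmH2O.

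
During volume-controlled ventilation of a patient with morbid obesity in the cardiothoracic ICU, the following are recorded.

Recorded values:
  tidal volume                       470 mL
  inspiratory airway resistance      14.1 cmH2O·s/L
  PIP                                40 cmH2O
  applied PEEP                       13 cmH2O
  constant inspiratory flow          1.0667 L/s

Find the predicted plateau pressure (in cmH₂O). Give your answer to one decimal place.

Pplat = PIP − Raw × flow = 40 − 14.1 × 1.0667 = 40 − 15.04 = 24.96 cmH2O.

25.0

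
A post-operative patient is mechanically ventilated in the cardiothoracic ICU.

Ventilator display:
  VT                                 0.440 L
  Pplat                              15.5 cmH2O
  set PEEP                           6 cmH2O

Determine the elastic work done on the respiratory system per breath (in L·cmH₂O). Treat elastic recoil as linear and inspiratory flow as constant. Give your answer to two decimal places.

Elastic work ≈ ½ × (Pplat − PEEP) × Vt = 0.5 × (15.5 − 6) × 0.440 L = 0.5 × 9.5 × 0.440 = 2.09 L·cmH2O.

2.09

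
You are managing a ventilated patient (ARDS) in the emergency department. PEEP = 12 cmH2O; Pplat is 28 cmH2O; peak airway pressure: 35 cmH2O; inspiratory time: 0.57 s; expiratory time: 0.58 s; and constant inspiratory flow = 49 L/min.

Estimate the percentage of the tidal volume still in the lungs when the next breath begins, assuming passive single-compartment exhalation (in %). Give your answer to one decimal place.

9.8

Flow: 49 L/min ÷ 60 = 0.8167 L/s.
Vt = flow × Ti = 0.8167 L/s × 0.57 s × 1000 mL/L = 465.52 mL.
R = (PIP − Pplat)/V̇ = (35 − 28) / 0.8167 = 7.0/0.8167 = 8.571 cmH2O·s/L.
C = Vt/(Pplat − PEEP) = 465.52 / (28 − 12) = 465.52/16.0 = 29.095 mL/cmH2O.
τ = R × C = 8.571 × 0.0291 L/cmH2O = 0.2494 s.
Fraction remaining at end-expiration = e^(−Te/τ) = e^(−0.58/0.2494) = 0.09773 → 9.773%.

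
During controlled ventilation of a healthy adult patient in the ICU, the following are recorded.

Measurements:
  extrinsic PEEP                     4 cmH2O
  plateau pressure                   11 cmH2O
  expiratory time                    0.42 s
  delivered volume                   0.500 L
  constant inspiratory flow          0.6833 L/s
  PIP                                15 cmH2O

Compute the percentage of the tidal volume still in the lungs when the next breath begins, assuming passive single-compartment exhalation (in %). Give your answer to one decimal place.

R = (PIP − Pplat)/V̇ = (15 − 11) / 0.6833 = 4.0/0.6833 = 5.854 cmH2O·s/L.
C = Vt/(Pplat − PEEP) = 500.0 / (11 − 4) = 500.0/7.0 = 71.429 mL/cmH2O.
τ = R × C = 5.854 × 0.07143 L/cmH2O = 0.4182 s.
Fraction remaining at end-expiration = e^(−Te/τ) = e^(−0.42/0.4182) = 0.3663 → 36.63%.

36.6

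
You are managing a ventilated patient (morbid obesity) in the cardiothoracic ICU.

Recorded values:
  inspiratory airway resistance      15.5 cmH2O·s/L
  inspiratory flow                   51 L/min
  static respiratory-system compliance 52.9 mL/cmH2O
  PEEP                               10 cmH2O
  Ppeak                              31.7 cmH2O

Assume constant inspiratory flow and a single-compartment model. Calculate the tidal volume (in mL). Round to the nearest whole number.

451

Flow: 51 L/min ÷ 60 = 0.85 L/s.
Equation of motion (constant flow): PIP = Vt/C + R·V̇ + PEEP.
Vt/C = PIP − R·V̇ − PEEP = 31.7 − 13.175 − 10 = 8.525 cmH2O.
Vt = C × 8.525 = 52.9 × 8.525 = 450.97 mL.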